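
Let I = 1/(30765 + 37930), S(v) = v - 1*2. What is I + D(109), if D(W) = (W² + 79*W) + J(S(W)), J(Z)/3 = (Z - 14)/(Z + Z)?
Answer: 301266525279/14700730 ≈ 20493.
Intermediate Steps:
S(v) = -2 + v (S(v) = v - 2 = -2 + v)
J(Z) = 3*(-14 + Z)/(2*Z) (J(Z) = 3*((Z - 14)/(Z + Z)) = 3*((-14 + Z)/((2*Z))) = 3*((-14 + Z)*(1/(2*Z))) = 3*((-14 + Z)/(2*Z)) = 3*(-14 + Z)/(2*Z))
I = 1/68695 ≈ 1.4557e-5
D(W) = 3/2 + W² - 21/(-2 + W) + 79*W (D(W) = (W² + 79*W) + (3/2 - 21/(-2 + W)) = 3/2 + W² - 21/(-2 + W) + 79*W)
I + D(109) = 1/68695 + (-42 + (-2 + 109)*(3 + 2*109² + 158*109))/(2*(-2 + 109)) = 1/68695 + (½)*(-42 + 107*(3 + 2*11881 + 17222))/107 = 1/68695 + (½)*(1/107)*(-42 + 107*(3 + 23762 + 17222)) = 1/68695 + (½)*(1/107)*(-42 + 107*40987) = 1/68695 + (½)*(1/107)*(-42 + 4385609) = 1/68695 + (½)*(1/107)*4385567 = 1/68695 + 4385567/214 = 301266525279/14700730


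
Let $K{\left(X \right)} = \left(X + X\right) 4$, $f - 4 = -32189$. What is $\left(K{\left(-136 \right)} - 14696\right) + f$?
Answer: $-47969$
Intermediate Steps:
$f = -32185$ ($f = 4 - 32189 = -32185$)
$K{\left(X \right)} = 8 X$ ($K{\left(X \right)} = 2 X 4 = 8 X$)
$\left(K{\left(-136 \right)} - 14696\right) + f = \left(8 \left(-136\right) - 14696\right) - 32185 = \left(-1088 - 14696\right) - 32185 = -15784 - 32185 = -47969$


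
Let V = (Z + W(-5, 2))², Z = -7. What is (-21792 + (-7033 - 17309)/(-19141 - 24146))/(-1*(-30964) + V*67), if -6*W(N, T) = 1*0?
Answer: -314428654/494149963 ≈ -0.63630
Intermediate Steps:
W(N, T) = 0 (W(N, T) = -0/6 = -⅙*0 = 0)
V = 49 (V = (-7 + 0)² = (-7)² = 49)
(-21792 + (-7033 - 17309)/(-19141 - 24146))/(-1*(-30964) + V*67) = (-21792 + (-7033 - 17309)/(-19141 - 24146))/(-1*(-30964) + 49*67) = (-21792 - 24342/(-43287))/(30964 + 3283) = (-21792 - 24342*(-1/43287))/34247 = (-21792 + 8114/14429)*(1/34247) = -314428654/14429*1/34247 = -314428654/494149963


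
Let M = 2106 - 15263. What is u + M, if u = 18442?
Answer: 5285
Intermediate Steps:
M = -13157
u + M = 18442 - 13157 = 5285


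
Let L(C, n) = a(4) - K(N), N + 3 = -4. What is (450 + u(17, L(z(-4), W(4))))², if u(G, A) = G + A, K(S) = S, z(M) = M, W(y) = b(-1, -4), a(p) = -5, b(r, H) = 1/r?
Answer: 219961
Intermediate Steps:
N = -7 (N = -3 - 4 = -7)
W(y) = -1 (W(y) = 1/(-1) = -1)
L(C, n) = 2 (L(C, n) = -5 - 1*(-7) = -5 + 7 = 2)
u(G, A) = A + G
(450 + u(17, L(z(-4), W(4))))² = (450 + (2 + 17))² = (450 + 19)² = 469² = 219961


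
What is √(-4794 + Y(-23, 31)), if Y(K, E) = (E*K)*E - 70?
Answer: I*√26967 ≈ 164.22*I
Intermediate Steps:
Y(K, E) = -70 + K*E² (Y(K, E) = K*E² - 70 = -70 + K*E²)
√(-4794 + Y(-23, 31)) = √(-4794 + (-70 - 23*31²)) = √(-4794 + (-70 - 23*961)) = √(-4794 + (-70 - 22103)) = √(-4794 - 22173) = √(-26967) = I*√26967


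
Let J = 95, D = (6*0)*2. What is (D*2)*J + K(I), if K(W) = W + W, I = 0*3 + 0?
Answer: 0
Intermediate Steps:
D = 0 (D = 0*2 = 0)
I = 0 (I = 0 + 0 = 0)
K(W) = 2*W
(D*2)*J + K(I) = (0*2)*95 + 2*0 = 0*95 + 0 = 0 + 0 = 0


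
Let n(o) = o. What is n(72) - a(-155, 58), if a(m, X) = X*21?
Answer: -1146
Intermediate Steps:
a(m, X) = 21*X
n(72) - a(-155, 58) = 72 - 21*58 = 72 - 1*1218 = 72 - 1218 = -1146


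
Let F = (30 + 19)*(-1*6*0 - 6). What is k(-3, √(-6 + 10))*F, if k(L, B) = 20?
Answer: -5880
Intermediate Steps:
F = -294 (F = 49*(-6*0 - 6) = 49*(0 - 6) = 49*(-6) = -294)
k(-3, √(-6 + 10))*F = 20*(-294) = -5880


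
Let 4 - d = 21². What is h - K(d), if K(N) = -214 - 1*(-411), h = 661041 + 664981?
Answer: 1325825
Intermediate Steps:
h = 1326022
d = -437 (d = 4 - 1*21² = 4 - 1*441 = 4 - 441 = -437)
K(N) = 197 (K(N) = -214 + 411 = 197)
h - K(d) = 1326022 - 1*197 = 1326022 - 197 = 1325825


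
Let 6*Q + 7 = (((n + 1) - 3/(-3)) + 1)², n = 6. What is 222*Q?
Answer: 2738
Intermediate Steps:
Q = 37/3 (Q = -7/6 + (((6 + 1) - 3/(-3)) + 1)²/6 = -7/6 + ((7 - 3*(-⅓)) + 1)²/6 = -7/6 + ((7 + 1) + 1)²/6 = -7/6 + (8 + 1)²/6 = -7/6 + (⅙)*9² = -7/6 + (⅙)*81 = -7/6 + 27/2 = 37/3 ≈ 12.333)
222*Q = 222*(37/3) = 2738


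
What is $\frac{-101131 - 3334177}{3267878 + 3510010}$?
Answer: $- \frac{858827}{1694472} \approx -0.50684$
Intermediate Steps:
$\frac{-101131 - 3334177}{3267878 + 3510010} = - \frac{3435308}{6777888} = \left(-3435308\right) \frac{1}{6777888} = - \frac{858827}{1694472}$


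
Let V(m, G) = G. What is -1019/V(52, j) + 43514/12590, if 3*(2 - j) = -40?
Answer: -18242993/289570 ≈ -63.000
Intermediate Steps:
j = 46/3 (j = 2 - ⅓*(-40) = 2 + 40/3 = 46/3 ≈ 15.333)
-1019/V(52, j) + 43514/12590 = -1019/46/3 + 43514/12590 = -1019*3/46 + 43514*(1/12590) = -3057/46 + 21757/6295 = -18242993/289570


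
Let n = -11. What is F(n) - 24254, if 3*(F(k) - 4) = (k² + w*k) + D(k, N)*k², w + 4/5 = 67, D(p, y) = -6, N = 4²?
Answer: -123472/5 ≈ -24694.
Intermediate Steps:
N = 16
w = 331/5 (w = -⅘ + 67 = 331/5 ≈ 66.200)
F(k) = 4 - 5*k²/3 + 331*k/15 (F(k) = 4 + ((k² + 331*k/5) - 6*k²)/3 = 4 + (-5*k² + 331*k/5)/3 = 4 + (-5*k²/3 + 331*k/15) = 4 - 5*k²/3 + 331*k/15)
F(n) - 24254 = (4 - 5/3*(-11)² + (331/15)*(-11)) - 24254 = (4 - 5/3*121 - 3641/15) - 24254 = (4 - 605/3 - 3641/15) - 24254 = -2202/5 - 24254 = -123472/5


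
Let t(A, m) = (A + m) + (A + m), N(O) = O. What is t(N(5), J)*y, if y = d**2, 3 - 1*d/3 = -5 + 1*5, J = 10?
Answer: 2430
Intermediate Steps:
d = 9 (d = 9 - 3*(-5 + 1*5) = 9 - 3*(-5 + 5) = 9 - 3*0 = 9 + 0 = 9)
t(A, m) = 2*A + 2*m
y = 81 (y = 9**2 = 81)
t(N(5), J)*y = (2*5 + 2*10)*81 = (10 + 20)*81 = 30*81 = 2430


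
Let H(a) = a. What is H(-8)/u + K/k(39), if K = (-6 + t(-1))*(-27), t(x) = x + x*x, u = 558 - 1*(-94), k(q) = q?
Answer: 8776/2119 ≈ 4.1416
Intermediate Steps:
u = 652 (u = 558 + 94 = 652)
t(x) = x + x²
K = 162 (K = (-6 - (1 - 1))*(-27) = (-6 - 1*0)*(-27) = (-6 + 0)*(-27) = -6*(-27) = 162)
H(-8)/u + K/k(39) = -8/652 + 162/39 = -8*1/652 + 162*(1/39) = -2/163 + 54/13 = 8776/2119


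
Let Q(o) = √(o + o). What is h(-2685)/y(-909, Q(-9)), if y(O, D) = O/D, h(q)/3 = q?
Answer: 2685*I*√2/101 ≈ 37.596*I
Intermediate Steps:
h(q) = 3*q
Q(o) = √2*√o (Q(o) = √(2*o) = √2*√o)
h(-2685)/y(-909, Q(-9)) = (3*(-2685))/((-909*(-I*√2/6))) = -8055*(-I*√2/303) = -(-2685)*I*√2/101 = 2685*I*√2/101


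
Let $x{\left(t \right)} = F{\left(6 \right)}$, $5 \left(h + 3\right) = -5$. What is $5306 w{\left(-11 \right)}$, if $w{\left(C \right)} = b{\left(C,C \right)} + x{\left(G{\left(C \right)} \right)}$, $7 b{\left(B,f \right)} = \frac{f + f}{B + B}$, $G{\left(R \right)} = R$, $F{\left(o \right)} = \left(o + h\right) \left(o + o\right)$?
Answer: $128102$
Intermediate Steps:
$h = -4$ ($h = -3 + \frac{1}{5} \left(-5\right) = -3 - 1 = -4$)
$F{\left(o \right)} = 2 o \left(-4 + o\right)$ ($F{\left(o \right)} = \left(o - 4\right) \left(o + o\right) = \left(-4 + o\right) 2 o = 2 o \left(-4 + o\right)$)
$b{\left(B,f \right)} = \frac{f}{7 B}$ ($b{\left(B,f \right)} = \frac{\left(f + f\right) \frac{1}{B + B}}{7} = \frac{2 f \frac{1}{2 B}}{7} = \frac{f \frac{1}{B}}{7} = \frac{f}{7 B}$)
$x{\left(t \right)} = 24$ ($x{\left(t \right)} = 2 \cdot 6 \left(-4 + 6\right) = 2 \cdot 6 \cdot 2 = 24$)
$w{\left(C \right)} = \frac{169}{7}$ ($w{\left(C \right)} = \frac{C}{7 C} + 24 = \frac{1}{7} + 24 = \frac{169}{7}$)
$5306 w{\left(-11 \right)} = 5306 \cdot \frac{169}{7} = 128102$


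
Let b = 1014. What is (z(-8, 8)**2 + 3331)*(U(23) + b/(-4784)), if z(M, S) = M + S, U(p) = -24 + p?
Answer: -742813/184 ≈ -4037.0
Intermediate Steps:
(z(-8, 8)**2 + 3331)*(U(23) + b/(-4784)) = ((-8 + 8)**2 + 3331)*((-24 + 23) + 1014/(-4784)) = (0**2 + 3331)*(-1 + 1014*(-1/4784)) = (0 + 3331)*(-1 - 39/184) = 3331*(-223/184) = -742813/184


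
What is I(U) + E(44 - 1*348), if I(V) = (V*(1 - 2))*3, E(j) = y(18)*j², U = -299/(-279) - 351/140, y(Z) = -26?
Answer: -31284608251/13020 ≈ -2.4028e+6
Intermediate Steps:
U = -56069/39060 (U = -299*(-1/279) - 351*1/140 = 299/279 - 351/140 = -56069/39060 ≈ -1.4355)
E(j) = -26*j²
I(V) = -3*V (I(V) = (V*(-1))*3 = -V*3 = -3*V)
I(U) + E(44 - 1*348) = -3*(-56069/39060) - 26*(44 - 1*348)² = 56069/13020 - 26*(44 - 348)² = 56069/13020 - 26*(-304)² = 56069/13020 - 26*92416 = 56069/13020 - 2402816 = -31284608251/13020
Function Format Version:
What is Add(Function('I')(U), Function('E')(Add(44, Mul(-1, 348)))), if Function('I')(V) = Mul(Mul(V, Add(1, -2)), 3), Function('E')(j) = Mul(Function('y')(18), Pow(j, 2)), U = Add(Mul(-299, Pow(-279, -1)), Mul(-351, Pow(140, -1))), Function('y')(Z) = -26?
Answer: Rational(-31284608251, 13020) ≈ -2.4028e+6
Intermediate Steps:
U = Rational(-56069, 39060) (U = Add(Mul(-299, Rational(-1, 279)), Mul(-351, Rational(1, 140))) = Add(Rational(299, 279), Rational(-351, 140)) = Rational(-56069, 39060) ≈ -1.4355)
Function('E')(j) = Mul(-26, Pow(j, 2))
Function('I')(V) = Mul(-3, V) (Function('I')(V) = Mul(Mul(V, -1), 3) = Mul(Mul(-1, V), 3) = Mul(-3, V))
Add(Function('I')(U), Function('E')(Add(44, Mul(-1, 348)))) = Add(Mul(-3, Rational(-56069, 39060)), Mul(-26, Pow(Add(44, Mul(-1, 348)), 2))) = Add(Rational(56069, 13020), Mul(-26, Pow(Add(44, -348), 2))) = Add(Rational(56069, 13020), Mul(-26, Pow(-304, 2))) = Add(Rational(56069, 13020), Mul(-26, 92416)) = Add(Rational(56069, 13020), -2402816) = Rational(-31284608251, 13020)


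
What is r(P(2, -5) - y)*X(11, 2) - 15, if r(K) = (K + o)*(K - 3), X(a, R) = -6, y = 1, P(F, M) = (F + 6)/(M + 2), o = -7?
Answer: -1325/3 ≈ -441.67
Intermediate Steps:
P(F, M) = (6 + F)/(2 + M)
r(K) = (-7 + K)*(-3 + K) (r(K) = (K - 7)*(K - 3) = (-7 + K)*(-3 + K))
r(P(2, -5) - y)*X(11, 2) - 15 = (21 + ((6 + 2)/(2 - 5) - 1*1)² - 10*((6 + 2)/(2 - 5) - 1*1))*(-6) - 15 = (21 + (8/(-3) - 1)² - 10*(8/(-3) - 1))*(-6) - 15 = (21 + (-⅓*8 - 1)² - 10*(-⅓*8 - 1))*(-6) - 15 = (21 + (-8/3 - 1)² - 10*(-8/3 - 1))*(-6) - 15 = (21 + (-11/3)² - 10*(-11/3))*(-6) - 15 = (21 + 121/9 + 110/3)*(-6) - 15 = (640/9)*(-6) - 15 = -1280/3 - 15 = -1325/3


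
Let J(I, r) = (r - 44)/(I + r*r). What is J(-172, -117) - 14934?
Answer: -28837577/1931 ≈ -14934.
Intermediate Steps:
J(I, r) = (-44 + r)/(I + r²)
J(-172, -117) - 14934 = (-44 - 117)/(-172 + (-117)²) - 14934 = -161/(-172 + 13689) - 14934 = -161/13517 - 14934 = (1/13517)*(-161) - 14934 = -23/1931 - 14934 = -28837577/1931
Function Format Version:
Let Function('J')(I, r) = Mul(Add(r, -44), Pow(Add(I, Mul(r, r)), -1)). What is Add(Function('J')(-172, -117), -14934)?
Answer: Rational(-28837577, 1931) ≈ -14934.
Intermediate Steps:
Function('J')(I, r) = Mul(Pow(Add(I, Pow(r, 2)), -1), Add(-44, r)) (Function('J')(I, r) = Mul(Add(-44, r), Pow(Add(I, Pow(r, 2)), -1)) = Mul(Pow(Add(I, Pow(r, 2)), -1), Add(-44, r)))
Add(Function('J')(-172, -117), -14934) = Add(Mul(Pow(Add(-172, Pow(-117, 2)), -1), Add(-44, -117)), -14934) = Add(Mul(Pow(Add(-172, 13689), -1), -161), -14934) = Add(Mul(Pow(13517, -1), -161), -14934) = Add(Mul(Rational(1, 13517), -161), -14934) = Add(Rational(-23, 1931), -14934) = Rational(-28837577, 1931)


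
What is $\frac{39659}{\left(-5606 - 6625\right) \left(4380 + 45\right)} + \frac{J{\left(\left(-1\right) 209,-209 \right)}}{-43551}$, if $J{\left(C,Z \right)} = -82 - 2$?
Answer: $\frac{104410133}{87299068275} \approx 0.001196$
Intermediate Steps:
$J{\left(C,Z \right)} = -84$
$\frac{39659}{\left(-5606 - 6625\right) \left(4380 + 45\right)} + \frac{J{\left(\left(-1\right) 209,-209 \right)}}{-43551} = \frac{39659}{\left(-5606 - 6625\right) \left(4380 + 45\right)} - \frac{84}{-43551} = \frac{39659}{\left(-12231\right) 4425} - - \frac{28}{14517} = \frac{39659}{-54122175} + \frac{28}{14517} = 39659 \left(- \frac{1}{54122175}\right) + \frac{28}{14517} = - \frac{39659}{54122175} + \frac{28}{14517} = \frac{104410133}{87299068275}$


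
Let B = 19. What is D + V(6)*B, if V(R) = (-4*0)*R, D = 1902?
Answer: 1902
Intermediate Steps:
V(R) = 0 (V(R) = 0*R = 0)
D + V(6)*B = 1902 + 0*19 = 1902 + 0 = 1902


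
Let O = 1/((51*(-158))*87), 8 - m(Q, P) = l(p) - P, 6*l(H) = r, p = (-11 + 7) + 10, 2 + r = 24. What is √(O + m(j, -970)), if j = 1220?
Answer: I*√52732427353970/233682 ≈ 31.075*I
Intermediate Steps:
r = 22 (r = -2 + 24 = 22)
p = 6 (p = -4 + 10 = 6)
l(H) = 11/3 (l(H) = (⅙)*22 = 11/3)
m(Q, P) = 13/3 + P (m(Q, P) = 8 - (11/3 - P) = 8 + (-11/3 + P) = 13/3 + P)
O = -1/701046 (O = 1/(-8058*87) = 1/(-701046) = -1/701046 ≈ -1.4264e-6)
√(O + m(j, -970)) = √(-1/701046 + (13/3 - 970)) = √(-1/701046 - 2897/3) = √(-676976755/701046) = I*√52732427353970/233682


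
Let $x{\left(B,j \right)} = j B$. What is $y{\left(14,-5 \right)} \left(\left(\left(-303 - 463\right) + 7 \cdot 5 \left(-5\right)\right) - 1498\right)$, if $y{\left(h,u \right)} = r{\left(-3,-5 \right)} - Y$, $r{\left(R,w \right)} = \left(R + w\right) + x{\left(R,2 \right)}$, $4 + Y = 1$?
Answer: $26829$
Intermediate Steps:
$Y = -3$ ($Y = -4 + 1 = -3$)
$x{\left(B,j \right)} = B j$
$r{\left(R,w \right)} = w + 3 R$ ($r{\left(R,w \right)} = \left(R + w\right) + R 2 = \left(R + w\right) + 2 R = w + 3 R$)
$y{\left(h,u \right)} = -11$ ($y{\left(h,u \right)} = \left(-5 + 3 \left(-3\right)\right) - -3 = \left(-5 - 9\right) + 3 = -14 + 3 = -11$)
$y{\left(14,-5 \right)} \left(\left(\left(-303 - 463\right) + 7 \cdot 5 \left(-5\right)\right) - 1498\right) = - 11 \left(\left(\left(-303 - 463\right) + 7 \cdot 5 \left(-5\right)\right) - 1498\right) = - 11 \left(\left(-766 + 35 \left(-5\right)\right) - 1498\right) = - 11 \left(\left(-766 - 175\right) - 1498\right) = - 11 \left(-941 - 1498\right) = \left(-11\right) \left(-2439\right) = 26829$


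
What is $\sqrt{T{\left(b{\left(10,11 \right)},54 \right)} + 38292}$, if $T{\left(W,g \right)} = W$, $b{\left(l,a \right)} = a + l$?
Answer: $9 \sqrt{473} \approx 195.74$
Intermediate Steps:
$\sqrt{T{\left(b{\left(10,11 \right)},54 \right)} + 38292} = \sqrt{\left(11 + 10\right) + 38292} = \sqrt{21 + 38292} = \sqrt{38313} = 9 \sqrt{473}$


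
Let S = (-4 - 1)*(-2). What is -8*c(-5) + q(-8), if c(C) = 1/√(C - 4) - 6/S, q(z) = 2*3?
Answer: 54/5 + 8*I/3 ≈ 10.8 + 2.6667*I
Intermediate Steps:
q(z) = 6
S = 10 (S = -5*(-2) = 10)
c(C) = -⅗ + (-4 + C)^(-½) (c(C) = 1/√(C - 4) - 6/10 = 1/√(-4 + C) - 6*⅒ = 1/√(-4 + C) - ⅗ = (-4 + C)^(-½) - ⅗ = -⅗ + (-4 + C)^(-½))
-8*c(-5) + q(-8) = -8*(-⅗ + (-4 - 5)^(-½)) + 6 = -8*(-⅗ + (-9)^(-½)) + 6 = -8*(-⅗ - I/3) + 6 = (24/5 + 8*I/3) + 6 = 54/5 + 8*I/3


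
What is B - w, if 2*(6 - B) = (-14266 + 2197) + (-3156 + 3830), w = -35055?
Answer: 81517/2 ≈ 40759.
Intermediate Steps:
B = 11407/2 (B = 6 - ((-14266 + 2197) + (-3156 + 3830))/2 = 6 - (-12069 + 674)/2 = 6 - ½*(-11395) = 6 + 11395/2 = 11407/2 ≈ 5703.5)
B - w = 11407/2 - 1*(-35055) = 11407/2 + 35055 = 81517/2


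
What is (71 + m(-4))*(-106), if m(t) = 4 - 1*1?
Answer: -7844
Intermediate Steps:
m(t) = 3 (m(t) = 4 - 1 = 3)
(71 + m(-4))*(-106) = (71 + 3)*(-106) = 74*(-106) = -7844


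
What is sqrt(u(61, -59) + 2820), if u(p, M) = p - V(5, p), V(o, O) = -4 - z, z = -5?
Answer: 24*sqrt(5) ≈ 53.666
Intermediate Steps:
V(o, O) = 1 (V(o, O) = -4 - 1*(-5) = -4 + 5 = 1)
u(p, M) = -1 + p (u(p, M) = p - 1*1 = p - 1 = -1 + p)
sqrt(u(61, -59) + 2820) = sqrt((-1 + 61) + 2820) = sqrt(60 + 2820) = sqrt(2880) = 24*sqrt(5)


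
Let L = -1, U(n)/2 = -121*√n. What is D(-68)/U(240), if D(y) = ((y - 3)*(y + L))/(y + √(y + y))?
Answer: 1633*√15/338800 + 1633*I*√510/11519200 ≈ 0.018668 + 0.0032015*I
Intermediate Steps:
U(n) = -242*√n (U(n) = 2*(-121*√n) = -242*√n)
D(y) = (-1 + y)*(-3 + y)/(y + √2*√y) (D(y) = ((y - 3)*(y - 1))/(y + √(y + y)) = ((-3 + y)*(-1 + y))/(y + √(2*y)) = ((-1 + y)*(-3 + y))/(y + √2*√y) = (-1 + y)*(-3 + y)/(y + √2*√y))
D(-68)/U(240) = ((3 + (-68)² - 4*(-68))/(-68 + √2*√(-68)))/((-968*√15)) = ((3 + 4624 + 272)/(-68 + √2*(2*I*√17)))/((-968*√15)) = (4899/(-68 + 2*I*√34))/((-968*√15)) = (4899/(-68 + 2*I*√34))*(-√15/14520) = -1633*√15/(4840*(-68 + 2*I*√34))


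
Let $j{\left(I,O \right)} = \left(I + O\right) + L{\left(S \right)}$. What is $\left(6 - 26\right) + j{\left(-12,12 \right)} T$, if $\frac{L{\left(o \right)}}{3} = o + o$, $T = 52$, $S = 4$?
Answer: $1228$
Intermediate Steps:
$L{\left(o \right)} = 6 o$ ($L{\left(o \right)} = 3 \left(o + o\right) = 3 \cdot 2 o = 6 o$)
$j{\left(I,O \right)} = 24 + I + O$ ($j{\left(I,O \right)} = \left(I + O\right) + 6 \cdot 4 = \left(I + O\right) + 24 = 24 + I + O$)
$\left(6 - 26\right) + j{\left(-12,12 \right)} T = \left(6 - 26\right) + \left(24 - 12 + 12\right) 52 = \left(6 - 26\right) + 24 \cdot 52 = -20 + 1248 = 1228$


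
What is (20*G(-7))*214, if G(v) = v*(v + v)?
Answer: 419440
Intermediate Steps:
G(v) = 2*v² (G(v) = v*(2*v) = 2*v²)
(20*G(-7))*214 = (20*(2*(-7)²))*214 = (20*(2*49))*214 = (20*98)*214 = 1960*214 = 419440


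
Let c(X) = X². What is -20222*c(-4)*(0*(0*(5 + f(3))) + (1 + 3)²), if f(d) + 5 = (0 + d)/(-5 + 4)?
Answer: -5176832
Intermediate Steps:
f(d) = -5 - d (f(d) = -5 + (0 + d)/(-5 + 4) = -5 + d/(-1) = -5 + d*(-1) = -5 - d)
-20222*c(-4)*(0*(0*(5 + f(3))) + (1 + 3)²) = -20222*(-4)²*(0*(0*(5 + (-5 - 1*3))) + (1 + 3)²) = -323552*(0*(0*(5 + (-5 - 3))) + 4²) = -323552*(0*(0*(5 - 8)) + 16) = -323552*(0*(0*(-3)) + 16) = -323552*(0*0 + 16) = -323552*(0 + 16) = -323552*16 = -20222*256 = -5176832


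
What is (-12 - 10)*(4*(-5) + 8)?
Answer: 264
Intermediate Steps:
(-12 - 10)*(4*(-5) + 8) = -22*(-20 + 8) = -22*(-12) = 264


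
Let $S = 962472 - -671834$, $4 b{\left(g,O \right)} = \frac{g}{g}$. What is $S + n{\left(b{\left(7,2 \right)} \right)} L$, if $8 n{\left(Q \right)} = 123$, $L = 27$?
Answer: $\frac{13077769}{8} \approx 1.6347 \cdot 10^{6}$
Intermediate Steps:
$b{\left(g,O \right)} = \frac{1}{4}$ ($b{\left(g,O \right)} = \frac{g \frac{1}{g}}{4} = \frac{1}{4} \cdot 1 = \frac{1}{4}$)
$n{\left(Q \right)} = \frac{123}{8}$ ($n{\left(Q \right)} = \frac{1}{8} \cdot 123 = \frac{123}{8}$)
$S = 1634306$ ($S = 962472 + 671834 = 1634306$)
$S + n{\left(b{\left(7,2 \right)} \right)} L = 1634306 + \frac{123}{8} \cdot 27 = 1634306 + \frac{3321}{8} = \frac{13077769}{8}$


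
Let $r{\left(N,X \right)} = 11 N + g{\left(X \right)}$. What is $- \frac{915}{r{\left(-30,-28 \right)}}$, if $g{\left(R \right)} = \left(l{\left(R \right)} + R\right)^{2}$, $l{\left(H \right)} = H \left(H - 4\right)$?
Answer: $- \frac{915}{753094} \approx -0.001215$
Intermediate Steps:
$l{\left(H \right)} = H \left(-4 + H\right)$
$g{\left(R \right)} = \left(R + R \left(-4 + R\right)\right)^{2}$ ($g{\left(R \right)} = \left(R \left(-4 + R\right) + R\right)^{2} = \left(R + R \left(-4 + R\right)\right)^{2}$)
$r{\left(N,X \right)} = 11 N + X^{2} \left(-3 + X\right)^{2}$
$- \frac{915}{r{\left(-30,-28 \right)}} = - \frac{915}{11 \left(-30\right) + \left(-28\right)^{2} \left(-3 - 28\right)^{2}} = - \frac{915}{-330 + 784 \left(-31\right)^{2}} = - \frac{915}{-330 + 784 \cdot 961} = - \frac{915}{-330 + 753424} = - \frac{915}{753094}$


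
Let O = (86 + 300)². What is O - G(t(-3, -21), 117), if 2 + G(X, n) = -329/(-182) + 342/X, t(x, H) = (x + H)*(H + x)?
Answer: 61982169/416 ≈ 1.4900e+5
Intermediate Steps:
t(x, H) = (H + x)² (t(x, H) = (H + x)*(H + x) = (H + x)²)
G(X, n) = -5/26 + 342/X (G(X, n) = -2 + (-329/(-182) + 342/X) = -2 + (-329*(-1/182) + 342/X) = -2 + (47/26 + 342/X) = -5/26 + 342/X)
O = 148996 (O = 386² = 148996)
O - G(t(-3, -21), 117) = 148996 - (-5/26 + 342/((-21 - 3)²)) = 148996 - (-5/26 + 342/((-24)²)) = 148996 - (-5/26 + 342/576) = 148996 - (-5/26 + 342*(1/576)) = 148996 - (-5/26 + 19/32) = 148996 - 1*167/416 = 148996 - 167/416 = 61982169/416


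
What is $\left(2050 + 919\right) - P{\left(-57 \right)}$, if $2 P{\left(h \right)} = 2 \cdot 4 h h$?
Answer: $-10027$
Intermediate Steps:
$P{\left(h \right)} = 4 h^{2}$ ($P{\left(h \right)} = \frac{2 \cdot 4 h h}{2} = \frac{8 h h}{2} = \frac{8 h^{2}}{2} = 4 h^{2}$)
$\left(2050 + 919\right) - P{\left(-57 \right)} = \left(2050 + 919\right) - 4 \left(-57\right)^{2} = 2969 - 4 \cdot 3249 = 2969 - 12996 = -10027$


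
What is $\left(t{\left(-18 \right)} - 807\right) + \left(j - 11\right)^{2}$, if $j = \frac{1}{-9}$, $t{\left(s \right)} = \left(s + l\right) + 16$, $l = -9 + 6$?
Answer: $- \frac{55772}{81} \approx -688.54$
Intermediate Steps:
$l = -3$
$t{\left(s \right)} = 13 + s$ ($t{\left(s \right)} = \left(s - 3\right) + 16 = \left(-3 + s\right) + 16 = 13 + s$)
$j = - \frac{1}{9} \approx -0.11111$
$\left(t{\left(-18 \right)} - 807\right) + \left(j - 11\right)^{2} = \left(\left(13 - 18\right) - 807\right) + \left(- \frac{1}{9} - 11\right)^{2} = \left(-5 - 807\right) + \left(- \frac{100}{9}\right)^{2} = -812 + \frac{10000}{81} = - \frac{55772}{81}$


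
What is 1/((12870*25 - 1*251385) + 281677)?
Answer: 1/352042 ≈ 2.8406e-6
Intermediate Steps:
1/((12870*25 - 1*251385) + 281677) = 1/((321750 - 251385) + 281677) = 1/(70365 + 281677) = 1/352042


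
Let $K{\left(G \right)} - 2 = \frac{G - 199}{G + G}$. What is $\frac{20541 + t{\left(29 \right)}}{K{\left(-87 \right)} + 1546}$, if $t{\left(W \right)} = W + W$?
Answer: $\frac{1792113}{134819} \approx 13.293$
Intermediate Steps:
$K{\left(G \right)} = 2 + \frac{-199 + G}{2 G}$ ($K{\left(G \right)} = 2 + \frac{G - 199}{G + G} = 2 + \frac{-199 + G}{2 G}$)
$t{\left(W \right)} = 2 W$
$\frac{20541 + t{\left(29 \right)}}{K{\left(-87 \right)} + 1546} = \frac{20541 + 2 \cdot 29}{\frac{-199 + 5 \left(-87\right)}{2 \left(-87\right)} + 1546} = \frac{20541 + 58}{\frac{1}{2} \left(- \frac{1}{87}\right) \left(-199 - 435\right) + 1546} = \frac{20599}{\frac{1}{2} \left(- \frac{1}{87}\right) \left(-634\right) + 1546} = \frac{20599}{\frac{317}{87} + 1546} = \frac{20599}{\frac{134819}{87}} = 20599 \cdot \frac{87}{134819} = \frac{1792113}{134819}$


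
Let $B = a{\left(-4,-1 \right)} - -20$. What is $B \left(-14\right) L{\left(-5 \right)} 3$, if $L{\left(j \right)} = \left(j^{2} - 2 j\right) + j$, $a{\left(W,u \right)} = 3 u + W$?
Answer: $-16380$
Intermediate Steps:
$a{\left(W,u \right)} = W + 3 u$
$L{\left(j \right)} = j^{2} - j$
$B = 13$ ($B = \left(-4 + 3 \left(-1\right)\right) - -20 = \left(-4 - 3\right) + 20 = -7 + 20 = 13$)
$B \left(-14\right) L{\left(-5 \right)} 3 = 13 \left(-14\right) - 5 \left(-1 - 5\right) 3 = - 182 \left(-5\right) \left(-6\right) 3 = - 182 \cdot 30 \cdot 3 = \left(-182\right) 90 = -16380$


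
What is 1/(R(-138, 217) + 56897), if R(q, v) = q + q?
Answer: 1/56621 ≈ 1.7661e-5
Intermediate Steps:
R(q, v) = 2*q
1/(R(-138, 217) + 56897) = 1/(2*(-138) + 56897) = 1/(-276 + 56897) = 1/56621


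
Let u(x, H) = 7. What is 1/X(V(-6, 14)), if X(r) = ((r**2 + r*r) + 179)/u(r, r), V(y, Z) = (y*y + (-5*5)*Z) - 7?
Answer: 7/206261 ≈ 3.3938e-5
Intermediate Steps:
V(y, Z) = -7 + y**2 - 25*Z (V(y, Z) = (y**2 - 25*Z) - 7 = -7 + y**2 - 25*Z)
X(r) = 179/7 + 2*r**2/7 (X(r) = ((r**2 + r*r) + 179)/7 = ((r**2 + r**2) + 179)*(1/7) = (2*r**2 + 179)*(1/7) = (179 + 2*r**2)*(1/7) = 179/7 + 2*r**2/7)
1/X(V(-6, 14)) = 1/(179/7 + 2*(-7 + (-6)**2 - 25*14)**2/7) = 1/(179/7 + 2*(-7 + 36 - 350)**2/7) = 1/(179/7 + (2/7)*(-321)**2) = 1/(179/7 + (2/7)*103041) = 1/(179/7 + 206082/7) = 1/(206261/7) = 7/206261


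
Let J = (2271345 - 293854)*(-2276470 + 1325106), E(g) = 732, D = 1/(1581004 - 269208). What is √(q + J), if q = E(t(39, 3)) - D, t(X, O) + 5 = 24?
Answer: 3*I*√89927254140873342069413/655898 ≈ 1.3716e+6*I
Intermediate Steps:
t(X, O) = 19 (t(X, O) = -5 + 24 = 19)
D = 1/1311796 ≈ 7.6231e-7
q = 960234671/1311796 (q = 732 - 1*1/1311796 = 732 - 1/1311796 = 960234671/1311796 ≈ 732.00)
J = -1881313747724 (J = 1977491*(-951364) = -1881313747724)
√(q + J) = √(960234671/1311796 - 1881313747724) = √(-2467899848049117633/1311796) = 3*I*√89927254140873342069413/655898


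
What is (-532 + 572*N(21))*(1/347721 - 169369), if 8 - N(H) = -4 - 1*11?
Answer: -247822409065984/115907 ≈ -2.1381e+9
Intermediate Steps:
N(H) = 23 (N(H) = 8 - (-4 - 1*11) = 8 - (-4 - 11) = 8 - 1*(-15) = 8 + 15 = 23)
(-532 + 572*N(21))*(1/347721 - 169369) = (-532 + 572*23)*(1/347721 - 169369) = (-532 + 13156)*(1/347721 - 169369) = 12624*(-58893158048/347721) = -247822409065984/115907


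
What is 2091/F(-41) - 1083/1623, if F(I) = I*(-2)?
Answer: 26869/1082 ≈ 24.833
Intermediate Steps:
F(I) = -2*I
2091/F(-41) - 1083/1623 = 2091/((-2*(-41))) - 1083/1623 = 2091/82 - 1083*1/1623 = 2091*(1/82) - 361/541 = 51/2 - 361/541 = 26869/1082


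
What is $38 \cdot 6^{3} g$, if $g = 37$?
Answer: $303696$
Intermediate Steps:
$38 \cdot 6^{3} g = 38 \cdot 6^{3} \cdot 37 = 38 \cdot 216 \cdot 37 = 8208 \cdot 37 = 303696$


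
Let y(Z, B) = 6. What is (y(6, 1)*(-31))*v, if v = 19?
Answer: -3534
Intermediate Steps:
(y(6, 1)*(-31))*v = (6*(-31))*19 = -186*19 = -3534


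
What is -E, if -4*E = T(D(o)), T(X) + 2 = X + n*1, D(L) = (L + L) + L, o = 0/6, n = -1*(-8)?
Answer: 3/2 ≈ 1.5000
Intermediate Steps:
n = 8
o = 0 (o = (1/6)*0 = 0)
D(L) = 3*L (D(L) = 2*L + L = 3*L)
T(X) = 6 + X (T(X) = -2 + (X + 8*1) = -2 + (X + 8) = -2 + (8 + X) = 6 + X)
E = -3/2 (E = -(6 + 3*0)/4 = -(6 + 0)/4 = -1/4*6 = -3/2 ≈ -1.5000)
-E = -1*(-3/2) = 3/2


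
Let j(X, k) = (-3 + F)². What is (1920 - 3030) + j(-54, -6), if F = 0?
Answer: -1101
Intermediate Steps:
j(X, k) = 9 (j(X, k) = (-3 + 0)² = (-3)² = 9)
(1920 - 3030) + j(-54, -6) = (1920 - 3030) + 9 = -1110 + 9 = -1101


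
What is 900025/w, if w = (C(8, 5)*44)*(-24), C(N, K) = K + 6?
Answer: -900025/11616 ≈ -77.481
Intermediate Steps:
C(N, K) = 6 + K
w = -11616 (w = ((6 + 5)*44)*(-24) = (11*44)*(-24) = 484*(-24) = -11616)
900025/w = 900025/(-11616) = 900025*(-1/11616) = -900025/11616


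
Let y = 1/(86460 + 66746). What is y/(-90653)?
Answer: -1/13888583518 ≈ -7.2002e-11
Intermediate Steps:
y = 1/153206 ≈ 6.5272e-6
y/(-90653) = (1/153206)/(-90653) = (1/153206)*(-1/90653) = -1/13888583518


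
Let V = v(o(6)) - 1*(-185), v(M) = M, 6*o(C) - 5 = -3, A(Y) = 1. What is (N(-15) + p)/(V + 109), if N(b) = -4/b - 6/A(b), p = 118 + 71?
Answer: 2749/4415 ≈ 0.62265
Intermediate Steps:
p = 189
o(C) = ⅓ (o(C) = ⅚ + (⅙)*(-3) = ⅚ - ½ = ⅓)
N(b) = -6 - 4/b (N(b) = -4/b - 6/1 = -4/b - 6*1 = -4/b - 6 = -6 - 4/b)
V = 556/3 (V = ⅓ - 1*(-185) = ⅓ + 185 = 556/3 ≈ 185.33)
(N(-15) + p)/(V + 109) = ((-6 - 4/(-15)) + 189)/(556/3 + 109) = ((-6 - 4*(-1/15)) + 189)/(883/3) = ((-6 + 4/15) + 189)*(3/883) = (-86/15 + 189)*(3/883) = (2749/15)*(3/883) = 2749/4415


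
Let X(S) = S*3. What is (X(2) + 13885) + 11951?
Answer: 25842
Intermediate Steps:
X(S) = 3*S
(X(2) + 13885) + 11951 = (3*2 + 13885) + 11951 = (6 + 13885) + 11951 = 13891 + 11951 = 25842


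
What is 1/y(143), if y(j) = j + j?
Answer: 1/286 ≈ 0.0034965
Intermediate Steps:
y(j) = 2*j
1/y(143) = 1/(2*143) = 1/286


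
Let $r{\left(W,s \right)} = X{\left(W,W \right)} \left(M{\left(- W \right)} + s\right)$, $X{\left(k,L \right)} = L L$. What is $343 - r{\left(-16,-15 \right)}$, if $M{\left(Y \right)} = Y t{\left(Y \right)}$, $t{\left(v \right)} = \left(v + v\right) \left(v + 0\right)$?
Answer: $-2092969$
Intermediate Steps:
$t{\left(v \right)} = 2 v^{2}$ ($t{\left(v \right)} = 2 v v = 2 v^{2}$)
$X{\left(k,L \right)} = L^{2}$
$M{\left(Y \right)} = 2 Y^{3}$ ($M{\left(Y \right)} = Y 2 Y^{2} = 2 Y^{3}$)
$r{\left(W,s \right)} = W^{2} \left(s - 2 W^{3}\right)$ ($r{\left(W,s \right)} = W^{2} \left(2 \left(- W\right)^{3} + s\right) = W^{2} \left(2 \left(- W^{3}\right) + s\right) = W^{2} \left(- 2 W^{3} + s\right) = W^{2} \left(s - 2 W^{3}\right)$)
$343 - r{\left(-16,-15 \right)} = 343 - \left(-16\right)^{2} \left(-15 - 2 \left(-16\right)^{3}\right) = 343 - 256 \left(-15 - -8192\right) = 343 - 256 \left(-15 + 8192\right) = 343 - 256 \cdot 8177 = 343 - 2093312 = -2092969$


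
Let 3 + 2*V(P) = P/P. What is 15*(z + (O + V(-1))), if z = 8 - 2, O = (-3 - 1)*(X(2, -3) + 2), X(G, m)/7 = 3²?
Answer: -3825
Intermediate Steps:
V(P) = -1 (V(P) = -3/2 + (P/P)/2 = -3/2 + (½)*1 = -3/2 + ½ = -1)
X(G, m) = 63 (X(G, m) = 7*3² = 7*9 = 63)
O = -260 (O = (-3 - 1)*(63 + 2) = -4*65 = -260)
z = 6
15*(z + (O + V(-1))) = 15*(6 + (-260 - 1)) = 15*(6 - 261) = 15*(-255) = -3825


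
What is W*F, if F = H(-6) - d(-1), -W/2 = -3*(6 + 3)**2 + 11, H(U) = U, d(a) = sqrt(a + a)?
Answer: -2784 - 464*I*sqrt(2) ≈ -2784.0 - 656.2*I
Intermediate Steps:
d(a) = sqrt(2)*sqrt(a) (d(a) = sqrt(2*a) = sqrt(2)*sqrt(a))
W = 464 (W = -2*(-3*(6 + 3)**2 + 11) = -2*(-3*9**2 + 11) = -2*(-3*81 + 11) = -2*(-243 + 11) = -2*(-232) = 464)
F = -6 - I*sqrt(2) (F = -6 - sqrt(2)*sqrt(-1) = -6 - sqrt(2)*I = -6 - I*sqrt(2) ≈ -6.0 - 1.4142*I)
W*F = 464*(-6 - I*sqrt(2)) = -2784 - 464*I*sqrt(2)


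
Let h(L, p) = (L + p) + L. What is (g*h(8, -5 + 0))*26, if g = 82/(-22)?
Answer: -1066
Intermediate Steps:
h(L, p) = p + 2*L
g = -41/11 (g = 82*(-1/22) = -41/11 ≈ -3.7273)
(g*h(8, -5 + 0))*26 = -41*((-5 + 0) + 2*8)/11*26 = -41*(-5 + 16)/11*26 = -41/11*11*26 = -41*26 = -1066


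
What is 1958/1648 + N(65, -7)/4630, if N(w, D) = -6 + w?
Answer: 2290693/1907560 ≈ 1.2008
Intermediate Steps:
1958/1648 + N(65, -7)/4630 = 1958/1648 + (-6 + 65)/4630 = 1958*(1/1648) + 59*(1/4630) = 979/824 + 59/4630 = 2290693/1907560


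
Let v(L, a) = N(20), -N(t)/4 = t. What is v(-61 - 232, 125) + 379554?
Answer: 379474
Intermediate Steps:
N(t) = -4*t
v(L, a) = -80 (v(L, a) = -4*20 = -80)
v(-61 - 232, 125) + 379554 = -80 + 379554 = 379474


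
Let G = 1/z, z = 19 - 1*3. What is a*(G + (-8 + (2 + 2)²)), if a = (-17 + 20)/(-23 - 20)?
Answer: -9/16 ≈ -0.56250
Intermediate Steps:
a = -3/43 (a = 3/(-43) = 3*(-1/43) = -3/43 ≈ -0.069767)
z = 16 (z = 19 - 3 = 16)
G = 1/16 ≈ 0.062500
a*(G + (-8 + (2 + 2)²)) = -3*(1/16 + (-8 + (2 + 2)²))/43 = -3*(1/16 + (-8 + 4²))/43 = -3*(1/16 + (-8 + 16))/43 = -3*(1/16 + 8)/43 = -3/43*129/16 = -9/16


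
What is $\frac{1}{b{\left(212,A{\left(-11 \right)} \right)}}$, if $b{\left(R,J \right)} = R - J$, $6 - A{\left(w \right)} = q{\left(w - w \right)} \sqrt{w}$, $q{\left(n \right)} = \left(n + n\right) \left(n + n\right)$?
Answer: $\frac{1}{206} \approx 0.0048544$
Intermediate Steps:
$q{\left(n \right)} = 4 n^{2}$ ($q{\left(n \right)} = 2 n 2 n = 4 n^{2}$)
$A{\left(w \right)} = 6$ ($A{\left(w \right)} = 6 - 4 \left(w - w\right)^{2} \sqrt{w} = 6 - 4 \cdot 0^{2} \sqrt{w} = 6 - 4 \cdot 0 \sqrt{w} = 6 - 0 \sqrt{w} = 6 - 0 = 6 + 0 = 6$)
$\frac{1}{b{\left(212,A{\left(-11 \right)} \right)}} = \frac{1}{212 - 6} = \frac{1}{206}$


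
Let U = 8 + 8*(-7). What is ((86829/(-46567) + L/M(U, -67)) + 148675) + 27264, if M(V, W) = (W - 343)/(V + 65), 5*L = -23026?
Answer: 8406800338407/47731175 ≈ 1.7613e+5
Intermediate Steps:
L = -23026/5 (L = (⅕)*(-23026) = -23026/5 ≈ -4605.2)
U = -48 (U = 8 - 56 = -48)
M(V, W) = (-343 + W)/(65 + V)
((86829/(-46567) + L/M(U, -67)) + 148675) + 27264 = ((86829/(-46567) - 23026*(65 - 48)/(-343 - 67)/5) + 148675) + 27264 = ((86829*(-1/46567) - 23026/(5*(-410/17))) + 148675) + 27264 = ((-86829/46567 - 23026/(5*((1/17)*(-410)))) + 148675) + 27264 = ((-86829/46567 - 23026/(5*(-410/17))) + 148675) + 27264 = ((-86829/46567 - 23026/5*(-17/410)) + 148675) + 27264 = ((-86829/46567 + 195721/1025) + 148675) + 27264 = (9025140082/47731175 + 148675) + 27264 = 7105457583207/47731175 + 27264 = 8406800338407/47731175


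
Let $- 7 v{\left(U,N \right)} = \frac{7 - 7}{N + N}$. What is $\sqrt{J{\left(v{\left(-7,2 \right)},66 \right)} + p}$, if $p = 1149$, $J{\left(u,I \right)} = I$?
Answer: $9 \sqrt{15} \approx 34.857$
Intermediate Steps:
$v{\left(U,N \right)} = 0$ ($v{\left(U,N \right)} = - \frac{\left(7 - 7\right) \frac{1}{N + N}}{7} = - \frac{0 \frac{1}{2 N}}{7} = \left(- \frac{1}{7}\right) 0 = 0$)
$\sqrt{J{\left(v{\left(-7,2 \right)},66 \right)} + p} = \sqrt{66 + 1149} = \sqrt{1215} = 9 \sqrt{15}$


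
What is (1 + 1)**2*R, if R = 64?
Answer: 256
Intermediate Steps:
(1 + 1)**2*R = (1 + 1)**2*64 = 2**2*64 = 4*64 = 256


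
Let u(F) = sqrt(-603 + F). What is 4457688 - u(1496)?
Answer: 4457688 - sqrt(893) ≈ 4.4577e+6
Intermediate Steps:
4457688 - u(1496) = 4457688 - sqrt(-603 + 1496) = 4457688 - sqrt(893)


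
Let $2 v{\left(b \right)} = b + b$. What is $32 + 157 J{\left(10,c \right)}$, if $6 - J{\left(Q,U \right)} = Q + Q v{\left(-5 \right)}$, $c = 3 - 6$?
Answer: $7254$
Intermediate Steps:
$v{\left(b \right)} = b$ ($v{\left(b \right)} = \frac{b + b}{2} = \frac{2 b}{2} = b$)
$c = -3$
$J{\left(Q,U \right)} = 6 + 4 Q$ ($J{\left(Q,U \right)} = 6 - \left(Q + Q \left(-5\right)\right) = 6 - \left(Q - 5 Q\right) = 6 - - 4 Q = 6 + 4 Q$)
$32 + 157 J{\left(10,c \right)} = 32 + 157 \left(6 + 4 \cdot 10\right) = 32 + 157 \left(6 + 40\right) = 32 + 157 \cdot 46 = 32 + 7222 = 7254$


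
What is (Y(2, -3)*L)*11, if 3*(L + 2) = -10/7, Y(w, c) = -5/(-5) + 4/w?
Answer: -572/7 ≈ -81.714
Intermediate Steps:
Y(w, c) = 1 + 4/w (Y(w, c) = -5*(-⅕) + 4/w = 1 + 4/w)
L = -52/21 (L = -2 + (-10/7)/3 = -2 + (-10*⅐)/3 = -2 + (⅓)*(-10/7) = -2 - 10/21 = -52/21 ≈ -2.4762)
(Y(2, -3)*L)*11 = (((4 + 2)/2)*(-52/21))*11 = (((½)*6)*(-52/21))*11 = (3*(-52/21))*11 = -52/7*11 = -572/7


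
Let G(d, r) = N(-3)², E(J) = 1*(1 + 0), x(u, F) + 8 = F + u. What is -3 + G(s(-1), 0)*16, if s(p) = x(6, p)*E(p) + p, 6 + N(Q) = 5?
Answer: 13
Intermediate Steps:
N(Q) = -1 (N(Q) = -6 + 5 = -1)
x(u, F) = -8 + F + u (x(u, F) = -8 + (F + u) = -8 + F + u)
E(J) = 1 (E(J) = 1*1 = 1)
s(p) = -2 + 2*p (s(p) = (-8 + p + 6)*1 + p = (-2 + p)*1 + p = (-2 + p) + p = -2 + 2*p)
G(d, r) = 1 (G(d, r) = (-1)² = 1)
-3 + G(s(-1), 0)*16 = -3 + 1*16 = -3 + 16 = 13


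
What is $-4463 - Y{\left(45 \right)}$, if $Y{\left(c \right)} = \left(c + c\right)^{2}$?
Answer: $-12563$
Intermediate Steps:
$Y{\left(c \right)} = 4 c^{2}$ ($Y{\left(c \right)} = \left(2 c\right)^{2} = 4 c^{2}$)
$-4463 - Y{\left(45 \right)} = -4463 - 4 \cdot 45^{2} = -4463 - 4 \cdot 2025 = -4463 - 8100 = -12563$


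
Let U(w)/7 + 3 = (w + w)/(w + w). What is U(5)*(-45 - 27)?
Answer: 1008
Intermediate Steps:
U(w) = -14 (U(w) = -21 + 7*((w + w)/(w + w)) = -21 + 7*((2*w)/((2*w))) = -21 + 7*((2*w)*(1/(2*w))) = -21 + 7*1 = -21 + 7 = -14)
U(5)*(-45 - 27) = -14*(-45 - 27) = -14*(-72) = 1008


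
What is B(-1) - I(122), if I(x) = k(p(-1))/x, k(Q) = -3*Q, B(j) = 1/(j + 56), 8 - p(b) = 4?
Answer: 391/3355 ≈ 0.11654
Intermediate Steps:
p(b) = 4 (p(b) = 8 - 1*4 = 8 - 4 = 4)
B(j) = 1/(56 + j)
I(x) = -12/x (I(x) = (-3*4)/x = -12/x)
B(-1) - I(122) = 1/(56 - 1) - (-12)/122 = 1/55 - (-12)/122 = 1/55 - 1*(-6/61) = 1/55 + 6/61 = 391/3355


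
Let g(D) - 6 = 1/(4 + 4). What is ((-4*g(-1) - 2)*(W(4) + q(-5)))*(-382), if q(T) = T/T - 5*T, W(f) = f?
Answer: 303690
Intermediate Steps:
g(D) = 49/8 (g(D) = 6 + 1/(4 + 4) = 6 + 1/8 = 6 + ⅛ = 49/8)
q(T) = 1 - 5*T
((-4*g(-1) - 2)*(W(4) + q(-5)))*(-382) = ((-4*49/8 - 2)*(4 + (1 - 5*(-5))))*(-382) = ((-49/2 - 2)*(4 + (1 + 25)))*(-382) = -53*(4 + 26)/2*(-382) = -53/2*30*(-382) = -795*(-382) = 303690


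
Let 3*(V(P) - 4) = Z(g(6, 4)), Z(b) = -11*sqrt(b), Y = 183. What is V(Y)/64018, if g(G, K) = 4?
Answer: -5/96027 ≈ -5.2069e-5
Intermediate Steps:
V(P) = -10/3 (V(P) = 4 + (-11*sqrt(4))/3 = 4 + (-11*2)/3 = 4 + (1/3)*(-22) = 4 - 22/3 = -10/3)
V(Y)/64018 = -10/3/64018 = -10/3*1/64018 = -5/96027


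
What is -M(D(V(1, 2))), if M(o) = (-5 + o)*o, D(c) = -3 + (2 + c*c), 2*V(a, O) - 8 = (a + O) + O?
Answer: -23925/16 ≈ -1495.3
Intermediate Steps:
V(a, O) = 4 + O + a/2 (V(a, O) = 4 + ((a + O) + O)/2 = 4 + ((O + a) + O)/2 = 4 + (a + 2*O)/2 = 4 + (O + a/2) = 4 + O + a/2)
D(c) = -1 + c**2 (D(c) = -3 + (2 + c**2) = -1 + c**2)
M(o) = o*(-5 + o)
-M(D(V(1, 2))) = -(-1 + (4 + 2 + (1/2)*1)**2)*(-5 + (-1 + (4 + 2 + (1/2)*1)**2)) = -(-1 + (4 + 2 + 1/2)**2)*(-5 + (-1 + (4 + 2 + 1/2)**2)) = -(-1 + (13/2)**2)*(-5 + (-1 + (13/2)**2)) = -(-1 + 169/4)*(-5 + (-1 + 169/4)) = -165*(-5 + 165/4)/4 = -165*145/(4*4) = -1*23925/16 = -23925/16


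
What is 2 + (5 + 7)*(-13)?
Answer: -154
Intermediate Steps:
2 + (5 + 7)*(-13) = 2 + 12*(-13) = 2 - 156 = -154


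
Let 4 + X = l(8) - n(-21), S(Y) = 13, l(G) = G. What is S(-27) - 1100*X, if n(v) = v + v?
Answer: -50587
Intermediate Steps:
n(v) = 2*v
X = 46 (X = -4 + (8 - 2*(-21)) = -4 + (8 - 1*(-42)) = -4 + (8 + 42) = -4 + 50 = 46)
S(-27) - 1100*X = 13 - 1100*46 = 13 - 50600 = -50587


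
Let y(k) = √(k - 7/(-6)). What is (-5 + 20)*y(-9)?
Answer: 5*I*√282/2 ≈ 41.982*I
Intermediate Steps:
y(k) = √(7/6 + k) (y(k) = √(k - 7*(-⅙)) = √(k + 7/6) = √(7/6 + k))
(-5 + 20)*y(-9) = (-5 + 20)*(√(42 + 36*(-9))/6) = 15*(√(42 - 324)/6) = 15*(√(-282)/6) = 15*((I*√282)/6) = 15*(I*√282/6) = 5*I*√282/2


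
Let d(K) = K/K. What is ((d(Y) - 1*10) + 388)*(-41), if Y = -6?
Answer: -15539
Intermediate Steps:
d(K) = 1
((d(Y) - 1*10) + 388)*(-41) = ((1 - 1*10) + 388)*(-41) = ((1 - 10) + 388)*(-41) = (-9 + 388)*(-41) = 379*(-41) = -15539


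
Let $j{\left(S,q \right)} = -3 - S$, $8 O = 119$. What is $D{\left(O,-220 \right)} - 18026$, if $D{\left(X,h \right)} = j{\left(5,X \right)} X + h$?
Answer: $-18365$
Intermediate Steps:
$O = \frac{119}{8}$ ($O = \frac{1}{8} \cdot 119 = \frac{119}{8} \approx 14.875$)
$D{\left(X,h \right)} = h - 8 X$ ($D{\left(X,h \right)} = \left(-3 - 5\right) X + h = - 8 X + h = h - 8 X$)
$D{\left(O,-220 \right)} - 18026 = \left(-220 - 119\right) - 18026 = -339 - 18026 = -18365$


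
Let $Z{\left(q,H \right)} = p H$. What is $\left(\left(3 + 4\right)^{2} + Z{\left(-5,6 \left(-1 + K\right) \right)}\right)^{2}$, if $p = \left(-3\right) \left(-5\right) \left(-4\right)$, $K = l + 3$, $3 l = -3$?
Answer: $96721$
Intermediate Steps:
$l = -1$ ($l = \frac{1}{3} \left(-3\right) = -1$)
$K = 2$ ($K = -1 + 3 = 2$)
$p = -60$ ($p = 15 \left(-4\right) = -60$)
$Z{\left(q,H \right)} = - 60 H$
$\left(\left(3 + 4\right)^{2} + Z{\left(-5,6 \left(-1 + K\right) \right)}\right)^{2} = \left(\left(3 + 4\right)^{2} - 60 \cdot 6 \left(-1 + 2\right)\right)^{2} = \left(7^{2} - 60 \cdot 6 \cdot 1\right)^{2} = \left(49 - 360\right)^{2} = \left(-311\right)^{2} = 96721$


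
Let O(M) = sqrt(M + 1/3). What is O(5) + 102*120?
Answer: 12240 + 4*sqrt(3)/3 ≈ 12242.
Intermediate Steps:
O(M) = sqrt(1/3 + M) (O(M) = sqrt(M + 1/3) = sqrt(1/3 + M))
O(5) + 102*120 = sqrt(3 + 9*5)/3 + 102*120 = sqrt(3 + 45)/3 + 12240 = sqrt(48)/3 + 12240 = (4*sqrt(3))/3 + 12240 = 4*sqrt(3)/3 + 12240 = 12240 + 4*sqrt(3)/3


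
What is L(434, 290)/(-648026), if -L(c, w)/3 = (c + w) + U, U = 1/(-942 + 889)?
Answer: 115113/34345378 ≈ 0.0033516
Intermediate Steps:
U = -1/53 (U = 1/(-53) = -1/53 ≈ -0.018868)
L(c, w) = 3/53 - 3*c - 3*w (L(c, w) = -3*((c + w) - 1/53) = -3*(-1/53 + c + w) = 3/53 - 3*c - 3*w)
L(434, 290)/(-648026) = (3/53 - 3*434 - 3*290)/(-648026) = (3/53 - 1302 - 870)*(-1/648026) = -115113/53*(-1/648026) = 115113/34345378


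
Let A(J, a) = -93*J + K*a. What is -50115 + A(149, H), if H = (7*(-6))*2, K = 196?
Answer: -80436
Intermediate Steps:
H = -84 (H = -42*2 = -84)
A(J, a) = -93*J + 196*a
-50115 + A(149, H) = -50115 + (-93*149 + 196*(-84)) = -50115 + (-13857 - 16464) = -50115 - 30321 = -80436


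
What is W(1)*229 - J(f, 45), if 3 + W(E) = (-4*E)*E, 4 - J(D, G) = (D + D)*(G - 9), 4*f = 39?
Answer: -905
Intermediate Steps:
f = 39/4 (f = (1/4)*39 = 39/4 ≈ 9.7500)
J(D, G) = 4 - 2*D*(-9 + G) (J(D, G) = 4 - (D + D)*(G - 9) = 4 - 2*D*(-9 + G))
W(E) = -3 - 4*E**2 (W(E) = -3 + (-4*E)*E = -3 - 4*E**2)
W(1)*229 - J(f, 45) = (-3 - 4*1**2)*229 - (4 + 18*(39/4) - 2*39/4*45) = (-3 - 4*1)*229 - (4 + 351/2 - 1755/2) = (-3 - 4)*229 - 1*(-698) = -7*229 + 698 = -1603 + 698 = -905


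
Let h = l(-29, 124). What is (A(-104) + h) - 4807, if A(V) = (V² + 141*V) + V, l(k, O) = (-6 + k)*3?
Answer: -8864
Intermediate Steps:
l(k, O) = -18 + 3*k
A(V) = V² + 142*V
h = -105 (h = -18 + 3*(-29) = -18 - 87 = -105)
(A(-104) + h) - 4807 = (-104*(142 - 104) - 105) - 4807 = (-104*38 - 105) - 4807 = (-3952 - 105) - 4807 = -4057 - 4807 = -8864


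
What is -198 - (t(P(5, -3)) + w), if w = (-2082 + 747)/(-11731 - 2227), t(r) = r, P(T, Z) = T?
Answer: -2834809/13958 ≈ -203.10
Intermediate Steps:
w = 1335/13958 (w = -1335/(-13958) = -1335*(-1/13958) = 1335/13958 ≈ 0.095644)
-198 - (t(P(5, -3)) + w) = -198 - (5 + 1335/13958) = -198 - 1*71125/13958 = -198 - 71125/13958 = -2834809/13958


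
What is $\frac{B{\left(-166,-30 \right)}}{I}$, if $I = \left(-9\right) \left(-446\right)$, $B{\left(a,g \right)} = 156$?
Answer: $\frac{26}{669} \approx 0.038864$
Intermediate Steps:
$I = 4014$
$\frac{B{\left(-166,-30 \right)}}{I} = \frac{156}{4014} = 156 \cdot \frac{1}{4014} = \frac{26}{669}$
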